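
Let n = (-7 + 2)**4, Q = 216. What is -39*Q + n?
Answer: -7799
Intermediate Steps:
n = 625 (n = (-5)**4 = 625)
-39*Q + n = -39*216 + 625 = -8424 + 625 = -7799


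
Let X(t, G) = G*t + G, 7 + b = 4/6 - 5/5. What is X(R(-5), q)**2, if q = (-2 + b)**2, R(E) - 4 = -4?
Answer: 614656/81 ≈ 7588.3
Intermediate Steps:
R(E) = 0 (R(E) = 4 - 4 = 0)
b = -22/3 (b = -7 + (4/6 - 5/5) = -7 + (4*(1/6) - 5*1/5) = -7 + (2/3 - 1) = -7 - 1/3 = -22/3 ≈ -7.3333)
q = 784/9 (q = (-2 - 22/3)**2 = (-28/3)**2 = 784/9 ≈ 87.111)
X(t, G) = G + G*t
X(R(-5), q)**2 = (784*(1 + 0)/9)**2 = ((784/9)*1)**2 = (784/9)**2 = 614656/81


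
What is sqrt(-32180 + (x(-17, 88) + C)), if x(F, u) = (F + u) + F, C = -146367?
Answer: I*sqrt(178493) ≈ 422.48*I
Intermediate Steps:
x(F, u) = u + 2*F
sqrt(-32180 + (x(-17, 88) + C)) = sqrt(-32180 + ((88 + 2*(-17)) - 146367)) = sqrt(-32180 + ((88 - 34) - 146367)) = sqrt(-32180 + (54 - 146367)) = sqrt(-32180 - 146313) = sqrt(-178493) = I*sqrt(178493)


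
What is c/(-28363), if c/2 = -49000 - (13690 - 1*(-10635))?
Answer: 146650/28363 ≈ 5.1705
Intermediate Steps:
c = -146650 (c = 2*(-49000 - (13690 - 1*(-10635))) = 2*(-49000 - (13690 + 10635)) = 2*(-49000 - 1*24325) = 2*(-49000 - 24325) = 2*(-73325) = -146650)
c/(-28363) = -146650/(-28363) = -146650*(-1/28363) = 146650/28363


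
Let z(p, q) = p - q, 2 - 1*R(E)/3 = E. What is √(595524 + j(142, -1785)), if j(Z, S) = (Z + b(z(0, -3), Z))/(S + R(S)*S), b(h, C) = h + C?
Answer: 47*√504008119339410/1367310 ≈ 771.70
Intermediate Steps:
R(E) = 6 - 3*E
b(h, C) = C + h
j(Z, S) = (3 + 2*Z)/(S + S*(6 - 3*S)) (j(Z, S) = (Z + (Z + (0 - 1*(-3))))/(S + (6 - 3*S)*S) = (Z + (Z + (0 + 3)))/(S + S*(6 - 3*S)) = (Z + (Z + 3))/(S + S*(6 - 3*S)) = (Z + (3 + Z))/(S + S*(6 - 3*S)) = (3 + 2*Z)/(S + S*(6 - 3*S)))
√(595524 + j(142, -1785)) = √(595524 + (-3 - 2*142)/((-1785)*(-7 + 3*(-1785)))) = √(595524 - (-3 - 284)/(1785*(-7 - 5355))) = √(595524 - 1/1785*(-287)/(-5362)) = √(595524 - 1/1785*(-1/5362)*(-287)) = √(595524 - 41/1367310) = √(814265920399/1367310) = 47*√504008119339410/1367310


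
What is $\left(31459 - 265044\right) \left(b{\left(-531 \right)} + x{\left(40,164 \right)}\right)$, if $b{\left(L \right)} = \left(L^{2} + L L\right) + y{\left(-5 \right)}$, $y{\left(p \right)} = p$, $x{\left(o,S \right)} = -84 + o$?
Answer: $-131712274705$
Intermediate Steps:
$b{\left(L \right)} = -5 + 2 L^{2}$ ($b{\left(L \right)} = \left(L^{2} + L L\right) - 5 = \left(L^{2} + L^{2}\right) - 5 = 2 L^{2} - 5 = -5 + 2 L^{2}$)
$\left(31459 - 265044\right) \left(b{\left(-531 \right)} + x{\left(40,164 \right)}\right) = \left(31459 - 265044\right) \left(\left(-5 + 2 \left(-531\right)^{2}\right) + \left(-84 + 40\right)\right) = - 233585 \left(\left(-5 + 2 \cdot 281961\right) - 44\right) = - 233585 \left(\left(-5 + 563922\right) - 44\right) = - 233585 \left(563917 - 44\right) = \left(-233585\right) 563873 = -131712274705$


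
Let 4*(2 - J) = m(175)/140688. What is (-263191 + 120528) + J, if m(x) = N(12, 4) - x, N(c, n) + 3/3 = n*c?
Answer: -1254418171/8793 ≈ -1.4266e+5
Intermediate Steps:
N(c, n) = -1 + c*n (N(c, n) = -1 + n*c = -1 + c*n)
m(x) = 47 - x (m(x) = (-1 + 12*4) - x = (-1 + 48) - x = 47 - x)
J = 17588/8793 (J = 2 - (47 - 1*175)/(4*140688) = 2 - (47 - 175)/(4*140688) = 2 - (-32)/140688 = 2 - ¼*(-8/8793) = 2 + 2/8793 = 17588/8793 ≈ 2.0002)
(-263191 + 120528) + J = (-263191 + 120528) + 17588/8793 = -142663 + 17588/8793 = -1254418171/8793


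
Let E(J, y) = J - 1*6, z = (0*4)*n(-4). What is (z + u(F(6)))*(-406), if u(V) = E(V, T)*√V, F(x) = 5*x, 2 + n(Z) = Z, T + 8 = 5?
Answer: -9744*√30 ≈ -53370.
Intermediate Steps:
T = -3 (T = -8 + 5 = -3)
n(Z) = -2 + Z
z = 0 (z = (0*4)*(-2 - 4) = 0*(-6) = 0)
E(J, y) = -6 + J (E(J, y) = J - 6 = -6 + J)
u(V) = √V*(-6 + V) (u(V) = (-6 + V)*√V = √V*(-6 + V))
(z + u(F(6)))*(-406) = (0 + √(5*6)*(-6 + 5*6))*(-406) = (0 + √30*(-6 + 30))*(-406) = (0 + √30*24)*(-406) = (0 + 24*√30)*(-406) = (24*√30)*(-406) = -9744*√30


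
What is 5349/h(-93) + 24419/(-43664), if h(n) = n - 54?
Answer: -79049443/2139536 ≈ -36.947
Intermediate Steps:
h(n) = -54 + n
5349/h(-93) + 24419/(-43664) = 5349/(-54 - 93) + 24419/(-43664) = 5349/(-147) + 24419*(-1/43664) = 5349*(-1/147) - 24419/43664 = -1783/49 - 24419/43664 = -79049443/2139536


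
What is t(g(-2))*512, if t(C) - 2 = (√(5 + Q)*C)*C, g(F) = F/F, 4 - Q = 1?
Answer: 1024 + 1024*√2 ≈ 2472.2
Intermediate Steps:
Q = 3 (Q = 4 - 1*1 = 4 - 1 = 3)
g(F) = 1
t(C) = 2 + 2*√2*C² (t(C) = 2 + (√(5 + 3)*C)*C = 2 + (√8*C)*C = 2 + ((2*√2)*C)*C = 2 + (2*C*√2)*C = 2 + 2*√2*C²)
t(g(-2))*512 = (2 + 2*√2*1²)*512 = (2 + 2*√2*1)*512 = (2 + 2*√2)*512 = 1024 + 1024*√2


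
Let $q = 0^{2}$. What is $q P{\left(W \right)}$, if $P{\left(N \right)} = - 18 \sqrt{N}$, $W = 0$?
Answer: $0$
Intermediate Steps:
$q = 0$
$q P{\left(W \right)} = 0 \left(- 18 \sqrt{0}\right) = 0 \left(\left(-18\right) 0\right) = 0 \cdot 0 = 0$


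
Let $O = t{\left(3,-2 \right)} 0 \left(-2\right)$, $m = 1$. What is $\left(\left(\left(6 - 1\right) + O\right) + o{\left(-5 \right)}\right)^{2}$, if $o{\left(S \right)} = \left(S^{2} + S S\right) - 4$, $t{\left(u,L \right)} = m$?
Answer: $2601$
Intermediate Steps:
$t{\left(u,L \right)} = 1$
$O = 0$ ($O = 1 \cdot 0 \left(-2\right) = 0 \left(-2\right) = 0$)
$o{\left(S \right)} = -4 + 2 S^{2}$ ($o{\left(S \right)} = \left(S^{2} + S^{2}\right) - 4 = 2 S^{2} - 4 = -4 + 2 S^{2}$)
$\left(\left(\left(6 - 1\right) + O\right) + o{\left(-5 \right)}\right)^{2} = \left(\left(\left(6 - 1\right) + 0\right) - \left(4 - 2 \left(-5\right)^{2}\right)\right)^{2} = \left(\left(5 + 0\right) + \left(-4 + 2 \cdot 25\right)\right)^{2} = \left(5 + \left(-4 + 50\right)\right)^{2} = \left(5 + 46\right)^{2} = 51^{2} = 2601$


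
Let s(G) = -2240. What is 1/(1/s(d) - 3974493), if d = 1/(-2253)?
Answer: -2240/8902864321 ≈ -2.5160e-7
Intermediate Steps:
d = -1/2253 ≈ -0.00044385
1/(1/s(d) - 3974493) = 1/(1/(-2240) - 3974493) = 1/(-1/2240 - 3974493) = 1/(-8902864321/2240) = -2240/8902864321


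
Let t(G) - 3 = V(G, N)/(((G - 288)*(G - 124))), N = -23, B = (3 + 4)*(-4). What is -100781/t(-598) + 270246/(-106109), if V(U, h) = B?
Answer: -1710309614024519/50907066058 ≈ -33597.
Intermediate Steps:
B = -28 (B = 7*(-4) = -28)
V(U, h) = -28
t(G) = 3 - 28/((-288 + G)*(-124 + G)) (t(G) = 3 - 28*1/((G - 288)*(G - 124)) = 3 - 28*1/((-288 + G)*(-124 + G)) = 3 - 28/((-288 + G)*(-124 + G)))
-100781/t(-598) + 270246/(-106109) = -100781*(35712 + (-598)**2 - 412*(-598))/(107108 - 1236*(-598) + 3*(-598)**2) + 270246/(-106109) = -100781*(35712 + 357604 + 246376)/(107108 + 739128 + 3*357604) + 270246*(-1/106109) = -100781*639692/(107108 + 739128 + 1072812) - 270246/106109 = -100781/((1/639692)*1919048) - 270246/106109 = -100781/479762/159923 - 270246/106109 = -100781*159923/479762 - 270246/106109 = -16117199863/479762 - 270246/106109 = -1710309614024519/50907066058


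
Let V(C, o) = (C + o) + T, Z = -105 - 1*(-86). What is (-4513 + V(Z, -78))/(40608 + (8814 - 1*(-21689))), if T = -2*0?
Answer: -4610/71111 ≈ -0.064828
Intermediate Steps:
Z = -19 (Z = -105 + 86 = -19)
T = 0
V(C, o) = C + o (V(C, o) = (C + o) + 0 = C + o)
(-4513 + V(Z, -78))/(40608 + (8814 - 1*(-21689))) = (-4513 + (-19 - 78))/(40608 + (8814 - 1*(-21689))) = (-4513 - 97)/(40608 + (8814 + 21689)) = -4610/(40608 + 30503) = -4610/71111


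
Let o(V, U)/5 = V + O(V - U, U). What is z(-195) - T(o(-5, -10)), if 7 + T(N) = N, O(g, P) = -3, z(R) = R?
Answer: -148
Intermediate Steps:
o(V, U) = -15 + 5*V (o(V, U) = 5*(V - 3) = 5*(-3 + V) = -15 + 5*V)
T(N) = -7 + N
z(-195) - T(o(-5, -10)) = -195 - (-7 + (-15 + 5*(-5))) = -195 - (-7 + (-15 - 25)) = -195 - (-7 - 40) = -195 - 1*(-47) = -195 + 47 = -148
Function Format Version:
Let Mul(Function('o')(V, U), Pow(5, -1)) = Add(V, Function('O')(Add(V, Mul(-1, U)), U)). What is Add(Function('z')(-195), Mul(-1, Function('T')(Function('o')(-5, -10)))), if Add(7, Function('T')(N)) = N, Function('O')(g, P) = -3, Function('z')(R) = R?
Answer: -148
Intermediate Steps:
Function('o')(V, U) = Add(-15, Mul(5, V)) (Function('o')(V, U) = Mul(5, Add(V, -3)) = Mul(5, Add(-3, V)) = Add(-15, Mul(5, V)))
Function('T')(N) = Add(-7, N)
Add(Function('z')(-195), Mul(-1, Function('T')(Function('o')(-5, -10)))) = Add(-195, Mul(-1, Add(-7, Add(-15, Mul(5, -5))))) = Add(-195, Mul(-1, Add(-7, Add(-15, -25)))) = Add(-195, Mul(-1, Add(-7, -40))) = Add(-195, Mul(-1, -47)) = Add(-195, 47) = -148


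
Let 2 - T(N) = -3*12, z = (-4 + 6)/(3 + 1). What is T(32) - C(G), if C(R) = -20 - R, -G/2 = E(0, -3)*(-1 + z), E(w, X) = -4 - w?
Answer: 54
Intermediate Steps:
z = 1/2 (z = 2/4 = 2*(1/4) = 1/2 ≈ 0.50000)
T(N) = 38 (T(N) = 2 - (-3)*12 = 2 - 1*(-36) = 2 + 36 = 38)
G = -4 (G = -2*(-4 - 1*0)*(-1 + 1/2) = -2*(-4 + 0)*(-1)/2 = -(-8)*(-1)/2 = -2*2 = -4)
T(32) - C(G) = 38 - (-20 - 1*(-4)) = 38 - (-20 + 4) = 38 - 1*(-16) = 38 + 16 = 54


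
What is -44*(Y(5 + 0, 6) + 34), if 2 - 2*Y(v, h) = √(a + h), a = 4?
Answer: -1540 + 22*√10 ≈ -1470.4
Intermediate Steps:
Y(v, h) = 1 - √(4 + h)/2
-44*(Y(5 + 0, 6) + 34) = -44*((1 - √(4 + 6)/2) + 34) = -44*((1 - √10/2) + 34) = -44*(35 - √10/2) = -1540 + 22*√10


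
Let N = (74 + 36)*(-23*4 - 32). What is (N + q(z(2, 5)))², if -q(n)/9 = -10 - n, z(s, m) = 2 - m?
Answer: 184334929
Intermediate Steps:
N = -13640 (N = 110*(-92 - 32) = 110*(-124) = -13640)
q(n) = 90 + 9*n (q(n) = -9*(-10 - n) = 90 + 9*n)
(N + q(z(2, 5)))² = (-13640 + (90 + 9*(2 - 1*5)))² = (-13640 + (90 + 9*(2 - 5)))² = (-13640 + (90 + 9*(-3)))² = (-13640 + (90 - 27))² = (-13640 + 63)² = (-13577)² = 184334929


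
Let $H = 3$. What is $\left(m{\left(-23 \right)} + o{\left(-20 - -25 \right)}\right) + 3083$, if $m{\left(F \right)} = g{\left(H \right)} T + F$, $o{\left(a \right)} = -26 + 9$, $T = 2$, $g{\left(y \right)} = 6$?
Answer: $3055$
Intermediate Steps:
$o{\left(a \right)} = -17$
$m{\left(F \right)} = 12 + F$ ($m{\left(F \right)} = 6 \cdot 2 + F = 12 + F$)
$\left(m{\left(-23 \right)} + o{\left(-20 - -25 \right)}\right) + 3083 = \left(\left(12 - 23\right) - 17\right) + 3083 = \left(-11 - 17\right) + 3083 = -28 + 3083 = 3055$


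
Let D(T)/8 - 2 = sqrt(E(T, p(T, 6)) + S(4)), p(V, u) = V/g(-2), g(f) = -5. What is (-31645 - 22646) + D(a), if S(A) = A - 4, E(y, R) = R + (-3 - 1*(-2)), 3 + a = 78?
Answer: -54275 + 32*I ≈ -54275.0 + 32.0*I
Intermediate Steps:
a = 75 (a = -3 + 78 = 75)
p(V, u) = -V/5 (p(V, u) = V/(-5) = V*(-1/5) = -V/5)
E(y, R) = -1 + R (E(y, R) = R + (-3 + 2) = R - 1 = -1 + R)
S(A) = -4 + A
D(T) = 16 + 8*sqrt(-1 - T/5) (D(T) = 16 + 8*sqrt((-1 - T/5) + (-4 + 4)) = 16 + 8*sqrt((-1 - T/5) + 0) = 16 + 8*sqrt(-1 - T/5))
(-31645 - 22646) + D(a) = (-31645 - 22646) + (16 + 8*sqrt(-25 - 5*75)/5) = -54291 + (16 + 8*sqrt(-25 - 375)/5) = -54291 + (16 + 8*sqrt(-400)/5) = -54291 + (16 + 8*(20*I)/5) = -54291 + (16 + 32*I) = -54275 + 32*I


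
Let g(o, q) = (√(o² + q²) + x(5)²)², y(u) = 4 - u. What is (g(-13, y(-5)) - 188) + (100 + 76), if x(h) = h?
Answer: 863 + 250*√10 ≈ 1653.6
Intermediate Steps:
g(o, q) = (25 + √(o² + q²))² (g(o, q) = (√(o² + q²) + 5²)² = (√(o² + q²) + 25)² = (25 + √(o² + q²))²)
(g(-13, y(-5)) - 188) + (100 + 76) = ((25 + √((-13)² + (4 - 1*(-5))²))² - 188) + (100 + 76) = ((25 + √(169 + (4 + 5)²))² - 188) + 176 = ((25 + √(169 + 9²))² - 188) + 176 = ((25 + √(169 + 81))² - 188) + 176 = ((25 + √250)² - 188) + 176 = ((25 + 5*√10)² - 188) + 176 = (-188 + (25 + 5*√10)²) + 176 = -12 + (25 + 5*√10)²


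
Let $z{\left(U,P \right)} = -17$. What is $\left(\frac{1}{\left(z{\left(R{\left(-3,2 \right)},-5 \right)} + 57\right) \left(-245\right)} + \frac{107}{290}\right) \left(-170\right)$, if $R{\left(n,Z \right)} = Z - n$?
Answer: $- \frac{1782127}{28420} \approx -62.707$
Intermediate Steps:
$\left(\frac{1}{\left(z{\left(R{\left(-3,2 \right)},-5 \right)} + 57\right) \left(-245\right)} + \frac{107}{290}\right) \left(-170\right) = \left(\frac{1}{\left(-17 + 57\right) \left(-245\right)} + \frac{107}{290}\right) \left(-170\right) = \left(\frac{1}{40} \left(- \frac{1}{245}\right) + 107 \cdot \frac{1}{290}\right) \left(-170\right) = \left(\frac{1}{40} \left(- \frac{1}{245}\right) + \frac{107}{290}\right) \left(-170\right) = \left(- \frac{1}{9800} + \frac{107}{290}\right) \left(-170\right) = \frac{104831}{284200} \left(-170\right) = - \frac{1782127}{28420}$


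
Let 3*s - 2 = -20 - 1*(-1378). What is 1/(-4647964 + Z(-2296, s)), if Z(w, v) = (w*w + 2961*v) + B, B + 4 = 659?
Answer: 1/1966627 ≈ 5.0848e-7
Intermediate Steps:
B = 655 (B = -4 + 659 = 655)
s = 1360/3 (s = ⅔ + (-20 - 1*(-1378))/3 = ⅔ + (-20 + 1378)/3 = ⅔ + (⅓)*1358 = ⅔ + 1358/3 = 1360/3 ≈ 453.33)
Z(w, v) = 655 + w² + 2961*v (Z(w, v) = (w*w + 2961*v) + 655 = (w² + 2961*v) + 655 = 655 + w² + 2961*v)
1/(-4647964 + Z(-2296, s)) = 1/(-4647964 + (655 + (-2296)² + 2961*(1360/3))) = 1/(-4647964 + (655 + 5271616 + 1342320)) = 1/(-4647964 + 6614591) = 1/1966627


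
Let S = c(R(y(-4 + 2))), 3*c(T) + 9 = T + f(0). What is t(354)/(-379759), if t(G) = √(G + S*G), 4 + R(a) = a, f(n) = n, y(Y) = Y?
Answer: -2*I*√354/379759 ≈ -9.9089e-5*I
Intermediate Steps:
R(a) = -4 + a
c(T) = -3 + T/3 (c(T) = -3 + (T + 0)/3 = -3 + T/3)
S = -5 (S = -3 + (-4 + (-4 + 2))/3 = -3 + (-4 - 2)/3 = -3 + (⅓)*(-6) = -3 - 2 = -5)
t(G) = 2*√(-G) (t(G) = √(G - 5*G) = √(-4*G) = 2*√(-G))
t(354)/(-379759) = (2*√(-1*354))/(-379759) = (2*√(-354))*(-1/379759) = (2*(I*√354))*(-1/379759) = (2*I*√354)*(-1/379759) = -2*I*√354/379759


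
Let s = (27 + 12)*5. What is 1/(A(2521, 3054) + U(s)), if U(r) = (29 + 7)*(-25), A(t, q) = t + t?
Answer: 1/4142 ≈ 0.00024143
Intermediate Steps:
A(t, q) = 2*t
s = 195 (s = 39*5 = 195)
U(r) = -900 (U(r) = 36*(-25) = -900)
1/(A(2521, 3054) + U(s)) = 1/(2*2521 - 900) = 1/(5042 - 900) = 1/4142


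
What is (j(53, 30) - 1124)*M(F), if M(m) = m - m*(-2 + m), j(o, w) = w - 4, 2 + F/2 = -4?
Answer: 197640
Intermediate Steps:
F = -12 (F = -4 + 2*(-4) = -4 - 8 = -12)
j(o, w) = -4 + w
M(m) = m - m*(-2 + m)
(j(53, 30) - 1124)*M(F) = ((-4 + 30) - 1124)*(-12*(3 - 1*(-12))) = (26 - 1124)*(-12*(3 + 12)) = -(-13176)*15 = -1098*(-180) = 197640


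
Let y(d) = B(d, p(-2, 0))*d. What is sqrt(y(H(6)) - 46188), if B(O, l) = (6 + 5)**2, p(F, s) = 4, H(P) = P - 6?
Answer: 6*I*sqrt(1283) ≈ 214.91*I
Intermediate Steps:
H(P) = -6 + P
B(O, l) = 121 (B(O, l) = 11**2 = 121)
y(d) = 121*d
sqrt(y(H(6)) - 46188) = sqrt(121*(-6 + 6) - 46188) = sqrt(121*0 - 46188) = sqrt(0 - 46188) = sqrt(-46188) = 6*I*sqrt(1283)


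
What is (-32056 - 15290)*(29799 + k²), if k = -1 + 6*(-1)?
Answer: -1413183408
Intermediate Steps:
k = -7 (k = -1 - 6 = -7)
(-32056 - 15290)*(29799 + k²) = (-32056 - 15290)*(29799 + (-7)²) = -47346*(29799 + 49) = -47346*29848 = -1413183408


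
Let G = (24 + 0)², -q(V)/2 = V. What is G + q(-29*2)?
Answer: 692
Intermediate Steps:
q(V) = -2*V
G = 576 (G = 24² = 576)
G + q(-29*2) = 576 - (-58)*2 = 576 - 2*(-58) = 576 + 116 = 692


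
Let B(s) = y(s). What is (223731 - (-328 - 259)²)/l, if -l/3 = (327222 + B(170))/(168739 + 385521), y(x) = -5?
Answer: 66975669880/981651 ≈ 68228.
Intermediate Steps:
B(s) = -5
l = -981651/554260 (l = -3*(327222 - 5)/(168739 + 385521) = -981651/554260 ≈ -1.7711)
(223731 - (-328 - 259)²)/l = (223731 - (-328 - 259)²)/(-981651/554260) = (223731 - 1*(-587)²)*(-554260/981651) = (223731 - 1*344569)*(-554260/981651) = (223731 - 344569)*(-554260/981651) = -120838*(-554260/981651) = 66975669880/981651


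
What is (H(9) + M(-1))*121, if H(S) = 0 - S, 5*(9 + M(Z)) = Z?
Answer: -11011/5 ≈ -2202.2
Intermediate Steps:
M(Z) = -9 + Z/5
H(S) = -S
(H(9) + M(-1))*121 = (-1*9 + (-9 + (⅕)*(-1)))*121 = (-9 + (-9 - ⅕))*121 = (-9 - 46/5)*121 = -91/5*121 = -11011/5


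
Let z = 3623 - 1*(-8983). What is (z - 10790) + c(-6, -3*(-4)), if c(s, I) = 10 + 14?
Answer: 1840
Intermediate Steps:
c(s, I) = 24
z = 12606 (z = 3623 + 8983 = 12606)
(z - 10790) + c(-6, -3*(-4)) = (12606 - 10790) + 24 = 1816 + 24 = 1840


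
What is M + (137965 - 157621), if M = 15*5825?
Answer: 67719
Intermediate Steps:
M = 87375
M + (137965 - 157621) = 87375 + (137965 - 157621) = 87375 - 19656 = 67719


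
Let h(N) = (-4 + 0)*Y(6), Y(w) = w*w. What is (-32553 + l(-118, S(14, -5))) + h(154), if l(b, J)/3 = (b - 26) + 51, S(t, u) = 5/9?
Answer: -32976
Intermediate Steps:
Y(w) = w**2
S(t, u) = 5/9 (S(t, u) = 5*(1/9) = 5/9)
l(b, J) = 75 + 3*b (l(b, J) = 3*((b - 26) + 51) = 3*((-26 + b) + 51) = 3*(25 + b) = 75 + 3*b)
h(N) = -144 (h(N) = (-4 + 0)*6**2 = -4*36 = -144)
(-32553 + l(-118, S(14, -5))) + h(154) = (-32553 + (75 + 3*(-118))) - 144 = (-32553 + (75 - 354)) - 144 = (-32553 - 279) - 144 = -32832 - 144 = -32976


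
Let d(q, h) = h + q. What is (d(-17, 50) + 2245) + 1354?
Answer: 3632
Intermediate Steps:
(d(-17, 50) + 2245) + 1354 = ((50 - 17) + 2245) + 1354 = (33 + 2245) + 1354 = 2278 + 1354 = 3632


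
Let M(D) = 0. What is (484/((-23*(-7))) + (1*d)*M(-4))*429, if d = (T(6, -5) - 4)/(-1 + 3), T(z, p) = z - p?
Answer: 207636/161 ≈ 1289.7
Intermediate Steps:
d = 7/2 (d = ((6 - 1*(-5)) - 4)/(-1 + 3) = ((6 + 5) - 4)/2 = (11 - 4)*(½) = 7*(½) = 7/2 ≈ 3.5000)
(484/((-23*(-7))) + (1*d)*M(-4))*429 = (484/((-23*(-7))) + (1*(7/2))*0)*429 = (484/161 + (7/2)*0)*429 = (484*(1/161) + 0)*429 = (484/161 + 0)*429 = (484/161)*429 = 207636/161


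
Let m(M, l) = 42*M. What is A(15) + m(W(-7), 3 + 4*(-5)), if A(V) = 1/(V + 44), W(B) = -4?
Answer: -9911/59 ≈ -167.98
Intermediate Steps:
A(V) = 1/(44 + V)
A(15) + m(W(-7), 3 + 4*(-5)) = 1/(44 + 15) + 42*(-4) = 1/59 - 168 = -9911/59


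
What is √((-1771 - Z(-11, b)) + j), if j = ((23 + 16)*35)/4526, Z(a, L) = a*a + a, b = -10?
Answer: I*√38525497566/4526 ≈ 43.367*I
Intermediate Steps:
Z(a, L) = a + a² (Z(a, L) = a² + a = a + a²)
j = 1365/4526 (j = (39*35)*(1/4526) = 1365*(1/4526) = 1365/4526 ≈ 0.30159)
√((-1771 - Z(-11, b)) + j) = √((-1771 - (-11)*(1 - 11)) + 1365/4526) = √((-1771 - (-11)*(-10)) + 1365/4526) = √((-1771 - 1*110) + 1365/4526) = √((-1771 - 110) + 1365/4526) = √(-1881 + 1365/4526) = √(-8512041/4526) = I*√38525497566/4526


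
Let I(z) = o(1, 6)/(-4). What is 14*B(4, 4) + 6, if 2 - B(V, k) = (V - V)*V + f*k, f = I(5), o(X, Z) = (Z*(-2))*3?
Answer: -470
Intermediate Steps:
o(X, Z) = -6*Z (o(X, Z) = -2*Z*3 = -6*Z)
I(z) = 9 (I(z) = -6*6/(-4) = -36*(-¼) = 9)
f = 9
B(V, k) = 2 - 9*k (B(V, k) = 2 - ((V - V)*V + 9*k) = 2 - (0*V + 9*k) = 2 - (0 + 9*k) = 2 - 9*k)
14*B(4, 4) + 6 = 14*(2 - 9*4) + 6 = 14*(2 - 36) + 6 = 14*(-34) + 6 = -476 + 6 = -470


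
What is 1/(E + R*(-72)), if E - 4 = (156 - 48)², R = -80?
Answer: 1/17428 ≈ 5.7379e-5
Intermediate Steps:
E = 11668 (E = 4 + (156 - 48)² = 4 + 108² = 4 + 11664 = 11668)
1/(E + R*(-72)) = 1/(11668 - 80*(-72)) = 1/(11668 + 5760) = 1/17428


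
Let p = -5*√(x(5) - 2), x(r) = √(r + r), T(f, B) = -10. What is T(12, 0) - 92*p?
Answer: -10 + 460*√(-2 + √10) ≈ 485.92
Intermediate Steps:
x(r) = √2*√r (x(r) = √(2*r) = √2*√r)
p = -5*√(-2 + √10) (p = -5*√(√2*√5 - 2) = -5*√(√10 - 2) = -5*√(-2 + √10) ≈ -5.3904)
T(12, 0) - 92*p = -10 - (-460)*√(-2 + √10) = -10 + 460*√(-2 + √10)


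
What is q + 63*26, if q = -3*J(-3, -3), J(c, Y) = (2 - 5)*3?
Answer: 1665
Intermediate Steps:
J(c, Y) = -9 (J(c, Y) = -3*3 = -9)
q = 27 (q = -3*(-9) = 27)
q + 63*26 = 27 + 63*26 = 27 + 1638 = 1665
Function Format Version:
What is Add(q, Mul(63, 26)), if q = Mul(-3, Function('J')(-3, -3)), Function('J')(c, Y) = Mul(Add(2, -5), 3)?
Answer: 1665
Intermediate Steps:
Function('J')(c, Y) = -9 (Function('J')(c, Y) = Mul(-3, 3) = -9)
q = 27 (q = Mul(-3, -9) = 27)
Add(q, Mul(63, 26)) = Add(27, Mul(63, 26)) = Add(27, 1638) = 1665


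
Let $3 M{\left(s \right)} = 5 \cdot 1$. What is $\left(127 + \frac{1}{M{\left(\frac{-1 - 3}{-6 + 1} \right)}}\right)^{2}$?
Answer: $\frac{407044}{25} \approx 16282.0$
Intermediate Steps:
$M{\left(s \right)} = \frac{5}{3}$ ($M{\left(s \right)} = \frac{5 \cdot 1}{3} = \frac{1}{3} \cdot 5 = \frac{5}{3}$)
$\left(127 + \frac{1}{M{\left(\frac{-1 - 3}{-6 + 1} \right)}}\right)^{2} = \left(127 + \frac{1}{\frac{5}{3}}\right)^{2} = \left(127 + \frac{3}{5}\right)^{2} = \left(\frac{638}{5}\right)^{2} = \frac{407044}{25}$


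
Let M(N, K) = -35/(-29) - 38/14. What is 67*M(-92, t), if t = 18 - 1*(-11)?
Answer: -20502/203 ≈ -101.00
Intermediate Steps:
t = 29 (t = 18 + 11 = 29)
M(N, K) = -306/203 (M(N, K) = -35*(-1/29) - 38*1/14 = 35/29 - 19/7 = -306/203)
67*M(-92, t) = 67*(-306/203) = -20502/203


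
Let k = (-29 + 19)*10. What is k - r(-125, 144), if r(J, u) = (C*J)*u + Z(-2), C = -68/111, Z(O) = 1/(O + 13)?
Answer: -4528737/407 ≈ -11127.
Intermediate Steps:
Z(O) = 1/(13 + O)
C = -68/111 (C = -68*1/111 = -68/111 ≈ -0.61261)
k = -100 (k = -10*10 = -100)
r(J, u) = 1/11 - 68*J*u/111 (r(J, u) = (-68*J/111)*u + 1/(13 - 2) = -68*J*u/111 + 1/11 = 1/11 - 68*J*u/111)
k - r(-125, 144) = -100 - (1/11 - 68/111*(-125)*144) = -100 - (1/11 + 408000/37) = -100 - 1*4488037/407 = -100 - 4488037/407 = -4528737/407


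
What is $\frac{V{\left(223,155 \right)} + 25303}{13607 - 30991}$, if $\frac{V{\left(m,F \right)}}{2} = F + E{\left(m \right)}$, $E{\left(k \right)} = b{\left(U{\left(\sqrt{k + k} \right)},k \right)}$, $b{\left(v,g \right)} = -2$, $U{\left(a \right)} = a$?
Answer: $- \frac{25609}{17384} \approx -1.4731$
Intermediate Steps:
$E{\left(k \right)} = -2$
$V{\left(m,F \right)} = -4 + 2 F$ ($V{\left(m,F \right)} = 2 \left(F - 2\right) = 2 \left(-2 + F\right) = -4 + 2 F$)
$\frac{V{\left(223,155 \right)} + 25303}{13607 - 30991} = \frac{\left(-4 + 2 \cdot 155\right) + 25303}{13607 - 30991} = \frac{\left(-4 + 310\right) + 25303}{-17384} = \left(306 + 25303\right) \left(- \frac{1}{17384}\right) = 25609 \left(- \frac{1}{17384}\right) = - \frac{25609}{17384}$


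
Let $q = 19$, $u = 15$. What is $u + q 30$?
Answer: $585$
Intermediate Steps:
$u + q 30 = 15 + 19 \cdot 30 = 15 + 570 = 585$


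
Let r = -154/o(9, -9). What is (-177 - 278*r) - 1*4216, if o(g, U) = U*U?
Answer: -313021/81 ≈ -3864.5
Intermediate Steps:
o(g, U) = U²
r = -154/81 (r = -154/((-9)²) = -154/81 ≈ -1.9012)
(-177 - 278*r) - 1*4216 = (-177 - 278*(-154/81)) - 1*4216 = (-177 + 42812/81) - 4216 = 28475/81 - 4216 = -313021/81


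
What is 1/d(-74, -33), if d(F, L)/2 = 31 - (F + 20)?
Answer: 1/170 ≈ 0.0058824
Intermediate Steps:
d(F, L) = 22 - 2*F (d(F, L) = 2*(31 - (F + 20)) = 2*(31 - (20 + F)) = 2*(31 + (-20 - F)) = 2*(11 - F) = 22 - 2*F)
1/d(-74, -33) = 1/(22 - 2*(-74)) = 1/(22 + 148) = 1/170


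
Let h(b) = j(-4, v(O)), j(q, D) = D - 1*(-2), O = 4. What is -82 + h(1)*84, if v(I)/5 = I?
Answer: 1766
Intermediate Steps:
v(I) = 5*I
j(q, D) = 2 + D (j(q, D) = D + 2 = 2 + D)
h(b) = 22 (h(b) = 2 + 5*4 = 2 + 20 = 22)
-82 + h(1)*84 = -82 + 22*84 = -82 + 1848 = 1766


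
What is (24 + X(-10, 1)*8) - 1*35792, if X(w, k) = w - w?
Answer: -35768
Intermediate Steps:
X(w, k) = 0
(24 + X(-10, 1)*8) - 1*35792 = (24 + 0*8) - 1*35792 = (24 + 0) - 35792 = 24 - 35792 = -35768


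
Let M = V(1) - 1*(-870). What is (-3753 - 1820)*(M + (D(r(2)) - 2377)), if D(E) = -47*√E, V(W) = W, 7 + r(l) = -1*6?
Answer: 8392938 + 261931*I*√13 ≈ 8.3929e+6 + 9.4441e+5*I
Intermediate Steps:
r(l) = -13 (r(l) = -7 - 1*6 = -7 - 6 = -13)
M = 871 (M = 1 - 1*(-870) = 1 + 870 = 871)
(-3753 - 1820)*(M + (D(r(2)) - 2377)) = (-3753 - 1820)*(871 + (-47*I*√13 - 2377)) = -5573*(871 + (-47*I*√13 - 2377)) = -5573*(871 + (-2377 - 47*I*√13)) = -5573*(-1506 - 47*I*√13) = 8392938 + 261931*I*√13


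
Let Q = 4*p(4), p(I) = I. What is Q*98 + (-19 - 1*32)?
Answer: 1517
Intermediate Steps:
Q = 16 (Q = 4*4 = 16)
Q*98 + (-19 - 1*32) = 16*98 + (-19 - 1*32) = 1568 + (-19 - 32) = 1568 - 51 = 1517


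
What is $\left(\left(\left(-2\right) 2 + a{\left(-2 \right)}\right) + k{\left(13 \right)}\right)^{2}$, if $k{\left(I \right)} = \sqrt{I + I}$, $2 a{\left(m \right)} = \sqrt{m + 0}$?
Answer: $\frac{\left(-8 + 2 \sqrt{26} + i \sqrt{2}\right)^{2}}{4} \approx 0.70784 + 1.5542 i$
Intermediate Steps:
$a{\left(m \right)} = \frac{\sqrt{m}}{2}$ ($a{\left(m \right)} = \frac{\sqrt{m + 0}}{2} = \frac{\sqrt{m}}{2}$)
$k{\left(I \right)} = \sqrt{2} \sqrt{I}$ ($k{\left(I \right)} = \sqrt{2 I} = \sqrt{2} \sqrt{I}$)
$\left(\left(\left(-2\right) 2 + a{\left(-2 \right)}\right) + k{\left(13 \right)}\right)^{2} = \left(\left(\left(-2\right) 2 + \frac{\sqrt{-2}}{2}\right) + \sqrt{2} \sqrt{13}\right)^{2} = \left(\left(-4 + \frac{i \sqrt{2}}{2}\right) + \sqrt{26}\right)^{2} = \left(-4 + \sqrt{26} + \frac{i \sqrt{2}}{2}\right)^{2}$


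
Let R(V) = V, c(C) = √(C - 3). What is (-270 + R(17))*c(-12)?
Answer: -253*I*√15 ≈ -979.87*I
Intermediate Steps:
c(C) = √(-3 + C)
(-270 + R(17))*c(-12) = (-270 + 17)*√(-3 - 12) = -253*I*√15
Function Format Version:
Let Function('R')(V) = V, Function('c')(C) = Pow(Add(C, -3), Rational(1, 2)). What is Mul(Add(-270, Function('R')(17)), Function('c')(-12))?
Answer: Mul(-253, I, Pow(15, Rational(1, 2))) ≈ Mul(-979.87, I)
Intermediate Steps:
Function('c')(C) = Pow(Add(-3, C), Rational(1, 2))
Mul(Add(-270, Function('R')(17)), Function('c')(-12)) = Mul(Add(-270, 17), Pow(Add(-3, -12), Rational(1, 2))) = Mul(-253, Pow(-15, Rational(1, 2))) = Mul(-253, Mul(I, Pow(15, Rational(1, 2)))) = Mul(-253, I, Pow(15, Rational(1, 2)))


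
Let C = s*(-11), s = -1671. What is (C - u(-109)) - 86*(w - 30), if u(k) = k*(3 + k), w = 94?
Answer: 1323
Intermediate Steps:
C = 18381 (C = -1671*(-11) = 18381)
(C - u(-109)) - 86*(w - 30) = (18381 - (-109)*(3 - 109)) - 86*(94 - 30) = (18381 - (-109)*(-106)) - 86*64 = (18381 - 1*11554) - 1*5504 = (18381 - 11554) - 5504 = 6827 - 5504 = 1323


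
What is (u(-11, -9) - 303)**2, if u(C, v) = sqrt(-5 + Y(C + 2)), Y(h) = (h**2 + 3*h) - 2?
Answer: (303 - sqrt(47))**2 ≈ 87702.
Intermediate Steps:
Y(h) = -2 + h**2 + 3*h
u(C, v) = sqrt(-1 + (2 + C)**2 + 3*C) (u(C, v) = sqrt(-5 + (-2 + (C + 2)**2 + 3*(C + 2))) = sqrt(-5 + (-2 + (2 + C)**2 + 3*(2 + C))) = sqrt(-5 + (-2 + (2 + C)**2 + (6 + 3*C))) = sqrt(-5 + (4 + (2 + C)**2 + 3*C)) = sqrt(-1 + (2 + C)**2 + 3*C))
(u(-11, -9) - 303)**2 = (sqrt(3 + (-11)**2 + 7*(-11)) - 303)**2 = (sqrt(3 + 121 - 77) - 303)**2 = (sqrt(47) - 303)**2 = (-303 + sqrt(47))**2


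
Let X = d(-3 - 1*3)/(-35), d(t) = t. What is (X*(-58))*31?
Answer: -10788/35 ≈ -308.23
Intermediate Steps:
X = 6/35 (X = (-3 - 1*3)/(-35) = (-3 - 3)*(-1/35) = -6*(-1/35) = 6/35 ≈ 0.17143)
(X*(-58))*31 = ((6/35)*(-58))*31 = -348/35*31 = -10788/35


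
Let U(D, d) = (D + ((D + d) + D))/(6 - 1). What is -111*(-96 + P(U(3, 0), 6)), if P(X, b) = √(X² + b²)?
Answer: 10656 - 333*√109/5 ≈ 9960.7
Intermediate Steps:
U(D, d) = d/5 + 3*D/5 (U(D, d) = (D + (d + 2*D))/5 = (d + 3*D)*(⅕) = d/5 + 3*D/5)
-111*(-96 + P(U(3, 0), 6)) = -111*(-96 + √(((⅕)*0 + (⅗)*3)² + 6²)) = -111*(-96 + √((0 + 9/5)² + 36)) = -111*(-96 + √((9/5)² + 36)) = -111*(-96 + √(81/25 + 36)) = -111*(-96 + √(981/25)) = -111*(-96 + 3*√109/5) = 10656 - 333*√109/5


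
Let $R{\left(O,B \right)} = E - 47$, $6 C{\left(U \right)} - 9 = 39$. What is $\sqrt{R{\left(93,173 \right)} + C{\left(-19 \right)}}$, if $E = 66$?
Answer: $3 \sqrt{3} \approx 5.1962$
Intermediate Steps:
$C{\left(U \right)} = 8$ ($C{\left(U \right)} = \frac{3}{2} + \frac{1}{6} \cdot 39 = \frac{3}{2} + \frac{13}{2} = 8$)
$R{\left(O,B \right)} = 19$ ($R{\left(O,B \right)} = 66 - 47 = 19$)
$\sqrt{R{\left(93,173 \right)} + C{\left(-19 \right)}} = \sqrt{19 + 8} = \sqrt{27} = 3 \sqrt{3}$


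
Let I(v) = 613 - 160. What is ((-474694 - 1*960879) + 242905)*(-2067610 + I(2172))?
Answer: 2465432004876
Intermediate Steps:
I(v) = 453
((-474694 - 1*960879) + 242905)*(-2067610 + I(2172)) = ((-474694 - 1*960879) + 242905)*(-2067610 + 453) = ((-474694 - 960879) + 242905)*(-2067157) = (-1435573 + 242905)*(-2067157) = -1192668*(-2067157) = 2465432004876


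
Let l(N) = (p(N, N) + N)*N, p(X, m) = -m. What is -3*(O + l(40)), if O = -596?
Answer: 1788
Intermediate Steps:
l(N) = 0 (l(N) = (-N + N)*N = 0*N = 0)
-3*(O + l(40)) = -3*(-596 + 0) = -3*(-596) = 1788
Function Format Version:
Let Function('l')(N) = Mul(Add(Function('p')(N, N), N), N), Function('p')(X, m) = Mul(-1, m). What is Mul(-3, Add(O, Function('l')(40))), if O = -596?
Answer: 1788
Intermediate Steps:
Function('l')(N) = 0 (Function('l')(N) = Mul(Add(Mul(-1, N), N), N) = Mul(0, N) = 0)
Mul(-3, Add(O, Function('l')(40))) = Mul(-3, Add(-596, 0)) = Mul(-3, -596) = 1788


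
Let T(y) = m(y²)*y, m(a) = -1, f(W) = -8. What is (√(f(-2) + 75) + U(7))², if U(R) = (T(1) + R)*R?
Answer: (42 + √67)² ≈ 2518.6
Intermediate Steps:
T(y) = -y
U(R) = R*(-1 + R) (U(R) = (-1*1 + R)*R = (-1 + R)*R = R*(-1 + R))
(√(f(-2) + 75) + U(7))² = (√(-8 + 75) + 7*(-1 + 7))² = (√67 + 7*6)² = (√67 + 42)² = (42 + √67)²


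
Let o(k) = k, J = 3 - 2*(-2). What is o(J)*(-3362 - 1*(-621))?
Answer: -19187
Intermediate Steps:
J = 7 (J = 3 + 4 = 7)
o(J)*(-3362 - 1*(-621)) = 7*(-3362 - 1*(-621)) = 7*(-3362 + 621) = 7*(-2741) = -19187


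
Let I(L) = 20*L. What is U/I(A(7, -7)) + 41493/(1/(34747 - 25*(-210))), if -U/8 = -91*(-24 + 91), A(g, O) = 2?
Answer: 8297983702/5 ≈ 1.6596e+9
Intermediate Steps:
U = 48776 (U = -(-728)*(-24 + 91) = -(-728)*67 = -8*(-6097) = 48776)
U/I(A(7, -7)) + 41493/(1/(34747 - 25*(-210))) = 48776/((20*2)) + 41493/(1/(34747 - 25*(-210))) = 48776/40 + 41493/(1/(34747 + 5250)) = 48776*(1/40) + 41493/(1/39997) = 6097/5 + 41493/(1/39997) = 6097/5 + 41493*39997 = 6097/5 + 1659595521 = 8297983702/5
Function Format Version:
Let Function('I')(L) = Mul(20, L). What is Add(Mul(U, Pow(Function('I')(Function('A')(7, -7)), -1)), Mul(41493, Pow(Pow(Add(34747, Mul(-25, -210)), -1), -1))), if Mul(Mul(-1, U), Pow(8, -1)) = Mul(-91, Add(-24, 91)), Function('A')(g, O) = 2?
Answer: Rational(8297983702, 5) ≈ 1.6596e+9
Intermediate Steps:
U = 48776 (U = Mul(-8, Mul(-91, Add(-24, 91))) = Mul(-8, Mul(-91, 67)) = Mul(-8, -6097) = 48776)
Add(Mul(U, Pow(Function('I')(Function('A')(7, -7)), -1)), Mul(41493, Pow(Pow(Add(34747, Mul(-25, -210)), -1), -1))) = Add(Mul(48776, Pow(Mul(20, 2), -1)), Mul(41493, Pow(Pow(Add(34747, Mul(-25, -210)), -1), -1))) = Add(Mul(48776, Pow(40, -1)), Mul(41493, Pow(Pow(Add(34747, 5250), -1), -1))) = Add(Mul(48776, Rational(1, 40)), Mul(41493, Pow(Pow(39997, -1), -1))) = Add(Rational(6097, 5), Mul(41493, Pow(Rational(1, 39997), -1))) = Add(Rational(6097, 5), Mul(41493, 39997)) = Add(Rational(6097, 5), 1659595521) = Rational(8297983702, 5)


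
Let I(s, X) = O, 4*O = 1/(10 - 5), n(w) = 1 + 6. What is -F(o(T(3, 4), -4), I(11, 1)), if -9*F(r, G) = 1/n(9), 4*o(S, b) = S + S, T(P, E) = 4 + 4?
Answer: 1/63 ≈ 0.015873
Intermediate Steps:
n(w) = 7
T(P, E) = 8
o(S, b) = S/2 (o(S, b) = (S + S)/4 = (2*S)/4 = S/2)
O = 1/20 (O = 1/(4*(10 - 5)) = (¼)/5 = (¼)*(⅕) = 1/20 ≈ 0.050000)
I(s, X) = 1/20
F(r, G) = -1/63 (F(r, G) = -⅑/7 = -⅑*⅐ = -1/63)
-F(o(T(3, 4), -4), I(11, 1)) = -1*(-1/63) = 1/63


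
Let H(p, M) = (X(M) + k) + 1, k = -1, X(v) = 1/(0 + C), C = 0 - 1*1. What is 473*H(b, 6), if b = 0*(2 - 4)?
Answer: -473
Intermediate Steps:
C = -1 (C = 0 - 1 = -1)
X(v) = -1 (X(v) = 1/(0 - 1) = 1/(-1) = -1)
b = 0 (b = 0*(-2) = 0)
H(p, M) = -1 (H(p, M) = (-1 - 1) + 1 = -2 + 1 = -1)
473*H(b, 6) = 473*(-1) = -473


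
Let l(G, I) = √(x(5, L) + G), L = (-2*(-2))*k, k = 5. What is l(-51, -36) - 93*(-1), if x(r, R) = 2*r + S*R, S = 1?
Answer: 93 + I*√21 ≈ 93.0 + 4.5826*I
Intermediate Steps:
L = 20 (L = -2*(-2)*5 = 4*5 = 20)
x(r, R) = R + 2*r (x(r, R) = 2*r + 1*R = 2*r + R = R + 2*r)
l(G, I) = √(30 + G) (l(G, I) = √((20 + 2*5) + G) = √((20 + 10) + G) = √(30 + G))
l(-51, -36) - 93*(-1) = √(30 - 51) - 93*(-1) = √(-21) + 93 = I*√21 + 93 = 93 + I*√21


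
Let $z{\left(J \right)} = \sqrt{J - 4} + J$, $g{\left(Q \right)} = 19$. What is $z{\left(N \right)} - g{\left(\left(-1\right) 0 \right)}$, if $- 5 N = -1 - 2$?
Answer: $- \frac{92}{5} + \frac{i \sqrt{85}}{5} \approx -18.4 + 1.8439 i$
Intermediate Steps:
$N = \frac{3}{5}$ ($N = - \frac{-1 - 2}{5} = \left(- \frac{1}{5}\right) \left(-3\right) = \frac{3}{5} \approx 0.6$)
$z{\left(J \right)} = J + \sqrt{-4 + J}$ ($z{\left(J \right)} = \sqrt{-4 + J} + J = J + \sqrt{-4 + J}$)
$z{\left(N \right)} - g{\left(\left(-1\right) 0 \right)} = \left(\frac{3}{5} + \sqrt{-4 + \frac{3}{5}}\right) - 19 = \left(\frac{3}{5} + \sqrt{- \frac{17}{5}}\right) - 19 = \left(\frac{3}{5} + \frac{i \sqrt{85}}{5}\right) - 19 = - \frac{92}{5} + \frac{i \sqrt{85}}{5}$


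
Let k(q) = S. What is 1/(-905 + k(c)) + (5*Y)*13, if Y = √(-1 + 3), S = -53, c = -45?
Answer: -1/958 + 65*√2 ≈ 91.923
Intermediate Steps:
Y = √2 ≈ 1.4142
k(q) = -53
1/(-905 + k(c)) + (5*Y)*13 = 1/(-905 - 53) + (5*√2)*13 = 1/(-958) + 65*√2 = -1/958 + 65*√2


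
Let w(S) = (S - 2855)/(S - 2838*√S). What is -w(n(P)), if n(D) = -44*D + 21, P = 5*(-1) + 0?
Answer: -2614/8054003 - 7418532*√241/1941014723 ≈ -0.059658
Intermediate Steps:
P = -5 (P = -5 + 0 = -5)
n(D) = 21 - 44*D
w(S) = (-2855 + S)/(S - 2838*√S)
-w(n(P)) = -(2855 - (21 - 44*(-5)))/(-(21 - 44*(-5)) + 2838*√(21 - 44*(-5))) = -(2855 - (21 + 220))/(-(21 + 220) + 2838*√(21 + 220)) = -(2855 - 1*241)/(-1*241 + 2838*√241) = -(2855 - 241)/(-241 + 2838*√241) = -2614/(-241 + 2838*√241)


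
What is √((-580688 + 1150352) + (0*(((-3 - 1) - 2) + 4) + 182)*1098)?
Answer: 90*√95 ≈ 877.21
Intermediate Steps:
√((-580688 + 1150352) + (0*(((-3 - 1) - 2) + 4) + 182)*1098) = √(569664 + (0*((-4 - 2) + 4) + 182)*1098) = √(569664 + (0*(-6 + 4) + 182)*1098) = √(569664 + (0*(-2) + 182)*1098) = √(569664 + (0 + 182)*1098) = √(569664 + 182*1098) = √(569664 + 199836) = √769500 = 90*√95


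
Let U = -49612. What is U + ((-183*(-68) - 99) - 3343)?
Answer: -40610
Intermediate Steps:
U + ((-183*(-68) - 99) - 3343) = -49612 + ((-183*(-68) - 99) - 3343) = -49612 + ((12444 - 99) - 3343) = -49612 + (12345 - 3343) = -49612 + 9002 = -40610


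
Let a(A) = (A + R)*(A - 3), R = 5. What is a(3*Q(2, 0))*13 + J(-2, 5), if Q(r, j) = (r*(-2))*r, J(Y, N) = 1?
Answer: 6670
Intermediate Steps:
Q(r, j) = -2*r² (Q(r, j) = (-2*r)*r = -2*r²)
a(A) = (-3 + A)*(5 + A) (a(A) = (A + 5)*(A - 3) = (5 + A)*(-3 + A) = (-3 + A)*(5 + A))
a(3*Q(2, 0))*13 + J(-2, 5) = (-15 + (3*(-2*2²))² + 2*(3*(-2*2²)))*13 + 1 = (-15 + (3*(-2*4))² + 2*(3*(-2*4)))*13 + 1 = (-15 + (3*(-8))² + 2*(3*(-8)))*13 + 1 = (-15 + (-24)² + 2*(-24))*13 + 1 = (-15 + 576 - 48)*13 + 1 = 513*13 + 1 = 6669 + 1 = 6670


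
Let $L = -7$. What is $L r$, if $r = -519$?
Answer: $3633$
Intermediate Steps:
$L r = \left(-7\right) \left(-519\right) = 3633$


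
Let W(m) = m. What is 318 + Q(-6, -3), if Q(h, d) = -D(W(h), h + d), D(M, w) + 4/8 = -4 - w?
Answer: 627/2 ≈ 313.50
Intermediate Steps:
D(M, w) = -9/2 - w (D(M, w) = -1/2 + (-4 - w) = -9/2 - w)
Q(h, d) = 9/2 + d + h (Q(h, d) = -(-9/2 - (h + d)) = -(-9/2 - (d + h)) = -(-9/2 + (-d - h)) = -(-9/2 - d - h) = 9/2 + d + h)
318 + Q(-6, -3) = 318 + (9/2 - 3 - 6) = 318 - 9/2 = 627/2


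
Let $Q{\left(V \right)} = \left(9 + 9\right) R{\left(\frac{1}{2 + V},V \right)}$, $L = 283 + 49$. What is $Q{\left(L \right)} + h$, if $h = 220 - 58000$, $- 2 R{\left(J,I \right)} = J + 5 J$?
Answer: $- \frac{9649287}{167} \approx -57780.0$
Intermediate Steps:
$R{\left(J,I \right)} = - 3 J$ ($R{\left(J,I \right)} = - \frac{J + 5 J}{2} = - \frac{6 J}{2} = - 3 J$)
$h = -57780$ ($h = 220 - 58000 = -57780$)
$L = 332$
$Q{\left(V \right)} = - \frac{54}{2 + V}$ ($Q{\left(V \right)} = \left(9 + 9\right) \left(- \frac{3}{2 + V}\right) = 18 \left(- \frac{3}{2 + V}\right) = - \frac{54}{2 + V}$)
$Q{\left(L \right)} + h = - \frac{54}{2 + 332} - 57780 = - \frac{54}{334} - 57780 = \left(-54\right) \frac{1}{334} - 57780 = - \frac{27}{167} - 57780 = - \frac{9649287}{167}$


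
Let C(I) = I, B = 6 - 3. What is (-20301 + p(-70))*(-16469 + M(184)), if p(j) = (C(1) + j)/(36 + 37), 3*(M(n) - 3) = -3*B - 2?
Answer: 24408737726/73 ≈ 3.3437e+8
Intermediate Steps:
B = 3
M(n) = -2/3 (M(n) = 3 + (-3*3 - 2)/3 = 3 + (-9 - 2)/3 = 3 + (1/3)*(-11) = 3 - 11/3 = -2/3)
p(j) = 1/73 + j/73 (p(j) = (1 + j)/(36 + 37) = (1 + j)/73 = (1 + j)*(1/73) = 1/73 + j/73)
(-20301 + p(-70))*(-16469 + M(184)) = (-20301 + (1/73 + (1/73)*(-70)))*(-16469 - 2/3) = (-20301 + (1/73 - 70/73))*(-49409/3) = (-20301 - 69/73)*(-49409/3) = -1482042/73*(-49409/3) = 24408737726/73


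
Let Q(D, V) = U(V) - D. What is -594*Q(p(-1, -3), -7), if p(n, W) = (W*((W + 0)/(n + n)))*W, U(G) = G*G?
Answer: -21087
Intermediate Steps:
U(G) = G²
p(n, W) = W³/(2*n) (p(n, W) = (W*(W/((2*n))))*W = (W*(W*(1/(2*n))))*W = (W*(W/(2*n)))*W = (W²/(2*n))*W = W³/(2*n))
Q(D, V) = V² - D
-594*Q(p(-1, -3), -7) = -594*((-7)² - (-3)³/(2*(-1))) = -594*(49 - (-27)*(-1)/2) = -594*(49 - 1*27/2) = -594*(49 - 27/2) = -594*71/2 = -21087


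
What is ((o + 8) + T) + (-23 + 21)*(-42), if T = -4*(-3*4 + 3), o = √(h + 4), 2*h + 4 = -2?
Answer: 129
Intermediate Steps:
h = -3 (h = -2 + (½)*(-2) = -2 - 1 = -3)
o = 1 (o = √(-3 + 4) = √1 = 1)
T = 36 (T = -4*(-12 + 3) = -4*(-9) = 36)
((o + 8) + T) + (-23 + 21)*(-42) = ((1 + 8) + 36) + (-23 + 21)*(-42) = (9 + 36) - 2*(-42) = 45 + 84 = 129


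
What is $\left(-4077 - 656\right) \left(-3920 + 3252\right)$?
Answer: $3161644$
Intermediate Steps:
$\left(-4077 - 656\right) \left(-3920 + 3252\right) = \left(-4733\right) \left(-668\right) = 3161644$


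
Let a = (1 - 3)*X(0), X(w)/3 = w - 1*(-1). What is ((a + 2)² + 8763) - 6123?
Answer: 2656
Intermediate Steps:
X(w) = 3 + 3*w (X(w) = 3*(w - 1*(-1)) = 3*(w + 1) = 3*(1 + w) = 3 + 3*w)
a = -6 (a = (1 - 3)*(3 + 3*0) = -2*(3 + 0) = -2*3 = -6)
((a + 2)² + 8763) - 6123 = ((-6 + 2)² + 8763) - 6123 = ((-4)² + 8763) - 6123 = (16 + 8763) - 6123 = 8779 - 6123 = 2656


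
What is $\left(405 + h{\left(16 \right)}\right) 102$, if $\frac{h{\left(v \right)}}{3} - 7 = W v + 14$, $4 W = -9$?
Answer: $36720$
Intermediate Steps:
$W = - \frac{9}{4}$ ($W = \frac{1}{4} \left(-9\right) = - \frac{9}{4} \approx -2.25$)
$h{\left(v \right)} = 63 - \frac{27 v}{4}$ ($h{\left(v \right)} = 21 + 3 \left(- \frac{9 v}{4} + 14\right) = 21 + 3 \left(14 - \frac{9 v}{4}\right) = 21 - \left(-42 + \frac{27 v}{4}\right) = 63 - \frac{27 v}{4}$)
$\left(405 + h{\left(16 \right)}\right) 102 = \left(405 + \left(63 - 108\right)\right) 102 = \left(405 - 45\right) 102 = 360 \cdot 102 = 36720$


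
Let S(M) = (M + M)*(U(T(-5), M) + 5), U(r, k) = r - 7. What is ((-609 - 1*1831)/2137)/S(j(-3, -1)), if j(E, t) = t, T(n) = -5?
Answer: -1220/14959 ≈ -0.081556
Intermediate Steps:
U(r, k) = -7 + r
S(M) = -14*M (S(M) = (M + M)*((-7 - 5) + 5) = (2*M)*(-12 + 5) = (2*M)*(-7) = -14*M)
((-609 - 1*1831)/2137)/S(j(-3, -1)) = ((-609 - 1*1831)/2137)/((-14*(-1))) = ((-609 - 1831)*(1/2137))/14 = -2440*1/2137*(1/14) = -2440/2137*1/14 = -1220/14959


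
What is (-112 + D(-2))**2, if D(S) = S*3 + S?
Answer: 14400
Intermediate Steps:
D(S) = 4*S (D(S) = 3*S + S = 4*S)
(-112 + D(-2))**2 = (-112 + 4*(-2))**2 = (-112 - 8)**2 = (-120)**2 = 14400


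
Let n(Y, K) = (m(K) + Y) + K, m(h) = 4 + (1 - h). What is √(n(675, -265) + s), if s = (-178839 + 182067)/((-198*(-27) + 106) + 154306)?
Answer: √8202219434/3473 ≈ 26.077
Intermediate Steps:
m(h) = 5 - h
s = 1614/79879 (s = 3228/((5346 + 106) + 154306) = 3228/(5452 + 154306) = 3228/159758 = 3228*(1/159758) = 1614/79879 ≈ 0.020206)
n(Y, K) = 5 + Y (n(Y, K) = ((5 - K) + Y) + K = (5 + Y - K) + K = 5 + Y)
√(n(675, -265) + s) = √((5 + 675) + 1614/79879) = √(680 + 1614/79879) = √(54319334/79879) = √8202219434/3473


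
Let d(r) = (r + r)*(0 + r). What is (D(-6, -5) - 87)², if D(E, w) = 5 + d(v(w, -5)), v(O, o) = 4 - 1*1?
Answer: 4096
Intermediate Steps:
v(O, o) = 3 (v(O, o) = 4 - 1 = 3)
d(r) = 2*r² (d(r) = (2*r)*r = 2*r²)
D(E, w) = 23 (D(E, w) = 5 + 2*3² = 5 + 2*9 = 5 + 18 = 23)
(D(-6, -5) - 87)² = (23 - 87)² = (-64)² = 4096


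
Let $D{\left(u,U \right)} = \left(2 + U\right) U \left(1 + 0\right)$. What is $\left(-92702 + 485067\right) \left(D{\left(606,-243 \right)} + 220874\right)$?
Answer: $109641298505$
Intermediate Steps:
$D{\left(u,U \right)} = U \left(2 + U\right)$ ($D{\left(u,U \right)} = U \left(2 + U\right) 1 = U \left(2 + U\right)$)
$\left(-92702 + 485067\right) \left(D{\left(606,-243 \right)} + 220874\right) = \left(-92702 + 485067\right) \left(- 243 \left(2 - 243\right) + 220874\right) = 392365 \left(\left(-243\right) \left(-241\right) + 220874\right) = 392365 \left(58563 + 220874\right) = 392365 \cdot 279437 = 109641298505$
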